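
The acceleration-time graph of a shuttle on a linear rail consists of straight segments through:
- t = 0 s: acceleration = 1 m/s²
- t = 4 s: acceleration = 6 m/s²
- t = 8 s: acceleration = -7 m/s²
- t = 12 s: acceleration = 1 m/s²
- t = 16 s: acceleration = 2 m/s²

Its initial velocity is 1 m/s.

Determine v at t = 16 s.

7 m/s

Δv equals the area under the a-t graph; then v = v₀ + Δv.
0–4 s: ½(1 + 6)(4) = 14 m/s
4–8 s: ½(6 + -7)(4) = -2 m/s
8–12 s: ½(-7 + 1)(4) = -12 m/s
12–16 s: ½(1 + 2)(4) = 6 m/s
Δv = 6 m/s, so v(16) = 1 + (6) = 7 m/s.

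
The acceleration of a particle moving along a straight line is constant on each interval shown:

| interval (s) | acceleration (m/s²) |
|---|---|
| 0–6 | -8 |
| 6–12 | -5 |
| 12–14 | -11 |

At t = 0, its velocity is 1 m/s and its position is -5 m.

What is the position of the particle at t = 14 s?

-691 m

On each constant-a segment, Δv = aΔt and Δx = v₀Δt + ½aΔt²; chain segment to segment.
0–6 s: v starts 1 m/s; Δx = 1·6 + ½·-8·6² = -138 m; v ends -47 m/s.
6–12 s: v starts -47 m/s; Δx = -47·6 + ½·-5·6² = -372 m; v ends -77 m/s.
12–14 s: v starts -77 m/s; Δx = -77·2 + ½·-11·2² = -176 m; v ends -99 m/s.
x(14) = -5 + Σ Δx = -691 m.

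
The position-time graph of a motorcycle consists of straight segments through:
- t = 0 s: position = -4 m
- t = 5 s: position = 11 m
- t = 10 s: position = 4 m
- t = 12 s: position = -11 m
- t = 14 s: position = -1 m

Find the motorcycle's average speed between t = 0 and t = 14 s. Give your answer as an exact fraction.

Average speed = (total path length)/(elapsed time); on a piecewise-linear x-t graph the path length is Σ|Δx|.
0–5 s: |Δx| = |11 − -4| = 15 m
5–10 s: |Δx| = |4 − 11| = 7 m
10–12 s: |Δx| = |-11 − 4| = 15 m
12–14 s: |Δx| = |-1 − -11| = 10 m
Total path = 47 m; average speed = 47/14 = 47/14 m/s.

47/14 m/s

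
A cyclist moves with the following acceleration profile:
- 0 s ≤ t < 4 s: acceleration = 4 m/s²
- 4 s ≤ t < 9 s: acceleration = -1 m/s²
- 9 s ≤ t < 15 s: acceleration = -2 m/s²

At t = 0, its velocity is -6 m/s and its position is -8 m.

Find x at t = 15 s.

On each constant-a segment, Δv = aΔt and Δx = v₀Δt + ½aΔt²; chain segment to segment.
0–4 s: v starts -6 m/s; Δx = -6·4 + ½·4·4² = 8 m; v ends 10 m/s.
4–9 s: v starts 10 m/s; Δx = 10·5 + ½·-1·5² = 37.5 m; v ends 5 m/s.
9–15 s: v starts 5 m/s; Δx = 5·6 + ½·-2·6² = -6 m; v ends -7 m/s.
x(15) = -8 + Σ Δx = 31.5 m.

31.5 m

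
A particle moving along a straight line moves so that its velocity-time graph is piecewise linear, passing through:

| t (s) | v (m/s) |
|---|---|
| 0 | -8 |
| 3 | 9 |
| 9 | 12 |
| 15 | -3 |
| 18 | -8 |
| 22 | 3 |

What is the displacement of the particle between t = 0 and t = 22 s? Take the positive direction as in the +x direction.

65 m

Displacement is the signed area under the v-t curve.
0–3 s: ½(-8 + 9)(3) = 1.5 m
3–9 s: ½(9 + 12)(6) = 63 m
9–15 s: ½(12 + -3)(6) = 27 m
15–18 s: ½(-3 + -8)(3) = -16.5 m
18–22 s: ½(-8 + 3)(4) = -10 m
Net displacement = 65 m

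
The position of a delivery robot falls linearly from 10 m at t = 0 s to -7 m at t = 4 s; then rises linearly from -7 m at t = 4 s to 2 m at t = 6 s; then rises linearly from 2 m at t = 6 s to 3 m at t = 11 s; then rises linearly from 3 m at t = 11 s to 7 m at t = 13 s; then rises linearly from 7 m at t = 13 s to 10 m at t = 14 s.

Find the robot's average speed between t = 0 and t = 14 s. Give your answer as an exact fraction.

Average speed = (total path length)/(elapsed time); on a piecewise-linear x-t graph the path length is Σ|Δx|.
0–4 s: |Δx| = |-7 − 10| = 17 m
4–6 s: |Δx| = |2 − -7| = 9 m
6–11 s: |Δx| = |3 − 2| = 1 m
11–13 s: |Δx| = |7 − 3| = 4 m
13–14 s: |Δx| = |10 − 7| = 3 m
Total path = 34 m; average speed = 34/14 = 17/7 m/s.

17/7 m/s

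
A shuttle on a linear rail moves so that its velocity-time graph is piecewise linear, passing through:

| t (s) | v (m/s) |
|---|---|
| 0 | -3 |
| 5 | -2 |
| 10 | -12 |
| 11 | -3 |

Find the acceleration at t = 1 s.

Acceleration is the slope of the v-t graph on 0–5 s: (-2 − -3)/(5 − 0) = 0.2 m/s².

0.2 m/s²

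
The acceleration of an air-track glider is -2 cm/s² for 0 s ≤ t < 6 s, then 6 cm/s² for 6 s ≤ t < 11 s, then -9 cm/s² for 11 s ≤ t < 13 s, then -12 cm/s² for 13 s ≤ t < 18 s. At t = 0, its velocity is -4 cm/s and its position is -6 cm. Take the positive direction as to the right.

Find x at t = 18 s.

-231 cm

On each constant-a segment, Δv = aΔt and Δx = v₀Δt + ½aΔt²; chain segment to segment.
0–6 s: v starts -4 cm/s; Δx = -4·6 + ½·-2·6² = -60 cm; v ends -16 cm/s.
6–11 s: v starts -16 cm/s; Δx = -16·5 + ½·6·5² = -5 cm; v ends 14 cm/s.
11–13 s: v starts 14 cm/s; Δx = 14·2 + ½·-9·2² = 10 cm; v ends -4 cm/s.
13–18 s: v starts -4 cm/s; Δx = -4·5 + ½·-12·5² = -170 cm; v ends -64 cm/s.
x(18) = -6 + Σ Δx = -231 cm.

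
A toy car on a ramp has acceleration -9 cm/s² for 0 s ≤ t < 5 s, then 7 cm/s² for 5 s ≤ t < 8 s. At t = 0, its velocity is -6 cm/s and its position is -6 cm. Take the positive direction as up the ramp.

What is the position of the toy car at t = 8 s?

On each constant-a segment, Δv = aΔt and Δx = v₀Δt + ½aΔt²; chain segment to segment.
0–5 s: v starts -6 cm/s; Δx = -6·5 + ½·-9·5² = -142.5 cm; v ends -51 cm/s.
5–8 s: v starts -51 cm/s; Δx = -51·3 + ½·7·3² = -121.5 cm; v ends -30 cm/s.
x(8) = -6 + Σ Δx = -270 cm.

-270 cm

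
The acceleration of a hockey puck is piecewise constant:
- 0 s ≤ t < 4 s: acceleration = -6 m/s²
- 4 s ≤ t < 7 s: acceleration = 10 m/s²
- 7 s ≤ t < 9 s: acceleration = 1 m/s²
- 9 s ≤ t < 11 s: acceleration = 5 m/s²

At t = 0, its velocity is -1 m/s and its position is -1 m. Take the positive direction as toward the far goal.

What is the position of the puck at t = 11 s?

On each constant-a segment, Δv = aΔt and Δx = v₀Δt + ½aΔt²; chain segment to segment.
0–4 s: v starts -1 m/s; Δx = -1·4 + ½·-6·4² = -52 m; v ends -25 m/s.
4–7 s: v starts -25 m/s; Δx = -25·3 + ½·10·3² = -30 m; v ends 5 m/s.
7–9 s: v starts 5 m/s; Δx = 5·2 + ½·1·2² = 12 m; v ends 7 m/s.
9–11 s: v starts 7 m/s; Δx = 7·2 + ½·5·2² = 24 m; v ends 17 m/s.
x(11) = -1 + Σ Δx = -47 m.

-47 m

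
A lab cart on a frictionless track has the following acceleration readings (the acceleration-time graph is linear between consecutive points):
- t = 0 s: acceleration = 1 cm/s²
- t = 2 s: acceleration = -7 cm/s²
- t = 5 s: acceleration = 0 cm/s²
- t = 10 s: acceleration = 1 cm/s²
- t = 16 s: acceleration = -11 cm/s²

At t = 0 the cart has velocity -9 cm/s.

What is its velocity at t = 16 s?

Δv equals the area under the a-t graph; then v = v₀ + Δv.
0–2 s: ½(1 + -7)(2) = -6 cm/s
2–5 s: ½(-7 + 0)(3) = -10.5 cm/s
5–10 s: ½(0 + 1)(5) = 2.5 cm/s
10–16 s: ½(1 + -11)(6) = -30 cm/s
Δv = -44 cm/s, so v(16) = -9 + (-44) = -53 cm/s.

-53 cm/s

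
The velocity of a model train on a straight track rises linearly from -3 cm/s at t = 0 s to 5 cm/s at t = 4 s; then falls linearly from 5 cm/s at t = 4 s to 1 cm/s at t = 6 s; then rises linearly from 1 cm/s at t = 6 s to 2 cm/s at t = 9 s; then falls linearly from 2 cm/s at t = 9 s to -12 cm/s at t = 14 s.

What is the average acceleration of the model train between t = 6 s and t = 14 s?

-1.625 cm/s²

Average acceleration = Δv/Δt = (-12 − 1)/(14 − 6) = -1.625 cm/s².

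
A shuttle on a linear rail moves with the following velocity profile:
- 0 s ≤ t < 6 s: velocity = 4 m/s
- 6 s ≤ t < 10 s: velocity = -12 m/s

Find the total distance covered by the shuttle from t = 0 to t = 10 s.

72 m

Distance (not displacement) is the total path length: add the absolute areas under v-t.
0–6 s: |4| × 6 = 24 m
6–10 s: |-12| × 4 = 48 m
Total distance = 72 m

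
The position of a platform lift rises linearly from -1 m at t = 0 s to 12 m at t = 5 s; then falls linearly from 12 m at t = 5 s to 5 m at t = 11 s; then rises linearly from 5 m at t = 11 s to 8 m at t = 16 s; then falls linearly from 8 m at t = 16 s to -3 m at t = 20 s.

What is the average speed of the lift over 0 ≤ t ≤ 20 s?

1.7 m/s

Average speed = (total path length)/(elapsed time); on a piecewise-linear x-t graph the path length is Σ|Δx|.
0–5 s: |Δx| = |12 − -1| = 13 m
5–11 s: |Δx| = |5 − 12| = 7 m
11–16 s: |Δx| = |8 − 5| = 3 m
16–20 s: |Δx| = |-3 − 8| = 11 m
Total path = 34 m; average speed = 34/20 = 1.7 m/s.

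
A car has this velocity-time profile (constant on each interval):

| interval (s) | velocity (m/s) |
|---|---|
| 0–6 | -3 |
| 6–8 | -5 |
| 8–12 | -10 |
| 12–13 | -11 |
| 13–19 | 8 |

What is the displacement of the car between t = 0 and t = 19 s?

Net displacement equals the area under the velocity-time graph (areas below the axis count negative).
0–6 s: -3 × 6 = -18 m
6–8 s: -5 × 2 = -10 m
8–12 s: -10 × 4 = -40 m
12–13 s: -11 × 1 = -11 m
13–19 s: 8 × 6 = 48 m
Net displacement = -31 m

-31 m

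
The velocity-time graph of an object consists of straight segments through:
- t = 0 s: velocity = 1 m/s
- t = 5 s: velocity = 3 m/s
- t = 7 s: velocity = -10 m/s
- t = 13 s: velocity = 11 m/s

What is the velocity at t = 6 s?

-3.5 m/s

On 5–7 s the graph is linear from 3 to -10 m/s: v(6) = 3 + (-10 − 3)·(6 − 5)/(7 − 5) = -3.5 m/s.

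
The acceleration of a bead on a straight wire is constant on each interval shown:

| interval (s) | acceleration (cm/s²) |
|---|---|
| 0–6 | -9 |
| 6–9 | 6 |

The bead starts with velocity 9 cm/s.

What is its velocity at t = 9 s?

Δv equals the area under the a-t graph; then v = v₀ + Δv.
0–6 s: -9 × 6 = -54 cm/s
6–9 s: 6 × 3 = 18 cm/s
Δv = -36 cm/s, so v(9) = 9 + (-36) = -27 cm/s.

-27 cm/s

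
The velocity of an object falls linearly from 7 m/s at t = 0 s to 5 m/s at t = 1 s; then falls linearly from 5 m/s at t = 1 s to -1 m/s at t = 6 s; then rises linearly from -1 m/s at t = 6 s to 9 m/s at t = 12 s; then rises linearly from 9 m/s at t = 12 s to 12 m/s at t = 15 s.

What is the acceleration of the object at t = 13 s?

1 m/s²

Acceleration is the slope of the v-t graph on 12–15 s: (12 − 9)/(15 − 12) = 1 m/s².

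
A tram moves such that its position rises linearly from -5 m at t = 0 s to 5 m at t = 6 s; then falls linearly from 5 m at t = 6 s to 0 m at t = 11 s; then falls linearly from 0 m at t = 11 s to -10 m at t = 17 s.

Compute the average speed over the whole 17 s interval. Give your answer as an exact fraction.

25/17 m/s

Average speed = (total path length)/(elapsed time); on a piecewise-linear x-t graph the path length is Σ|Δx|.
0–6 s: |Δx| = |5 − -5| = 10 m
6–11 s: |Δx| = |0 − 5| = 5 m
11–17 s: |Δx| = |-10 − 0| = 10 m
Total path = 25 m; average speed = 25/17 = 25/17 m/s.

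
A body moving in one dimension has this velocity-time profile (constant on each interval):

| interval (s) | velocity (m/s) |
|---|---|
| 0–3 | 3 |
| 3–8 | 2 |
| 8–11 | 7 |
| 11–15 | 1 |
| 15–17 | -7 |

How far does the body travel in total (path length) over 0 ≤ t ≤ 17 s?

Distance (not displacement) is the total path length: add the absolute areas under v-t.
0–3 s: |3| × 3 = 9 m
3–8 s: |2| × 5 = 10 m
8–11 s: |7| × 3 = 21 m
11–15 s: |1| × 4 = 4 m
15–17 s: |-7| × 2 = 14 m
Total distance = 58 m

58 m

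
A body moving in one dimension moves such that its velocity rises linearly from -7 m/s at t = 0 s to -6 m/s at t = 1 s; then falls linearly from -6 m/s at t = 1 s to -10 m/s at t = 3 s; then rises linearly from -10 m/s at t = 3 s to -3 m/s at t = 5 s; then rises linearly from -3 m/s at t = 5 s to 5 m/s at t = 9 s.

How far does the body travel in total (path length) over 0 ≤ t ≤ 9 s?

44 m

Distance (not displacement) is the total path length: add the absolute areas under v-t.
0–1 s: |½(-7 + -6)(1)| = 6.5 m
1–3 s: |½(-6 + -10)(2)| = 16 m
3–5 s: |½(-10 + -3)(2)| = 13 m
5–9 s: v = 0 at t = 6.5 s; triangle areas 2.25 + 6.25 = 8.5 m
Total distance = 44 m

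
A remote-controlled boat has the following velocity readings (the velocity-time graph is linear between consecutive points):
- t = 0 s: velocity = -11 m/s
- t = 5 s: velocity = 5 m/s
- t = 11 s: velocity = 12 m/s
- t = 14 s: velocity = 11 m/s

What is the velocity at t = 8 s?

8.5 m/s

On 5–11 s the graph is linear from 5 to 12 m/s: v(8) = 5 + (12 − 5)·(8 − 5)/(11 − 5) = 8.5 m/s.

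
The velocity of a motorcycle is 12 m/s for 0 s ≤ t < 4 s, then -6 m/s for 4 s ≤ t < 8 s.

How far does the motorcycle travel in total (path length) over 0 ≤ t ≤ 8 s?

Total distance travelled is ∫|v| dt — sum the magnitudes of each area piece.
0–4 s: |12| × 4 = 48 m
4–8 s: |-6| × 4 = 24 m
Total distance = 72 m

72 m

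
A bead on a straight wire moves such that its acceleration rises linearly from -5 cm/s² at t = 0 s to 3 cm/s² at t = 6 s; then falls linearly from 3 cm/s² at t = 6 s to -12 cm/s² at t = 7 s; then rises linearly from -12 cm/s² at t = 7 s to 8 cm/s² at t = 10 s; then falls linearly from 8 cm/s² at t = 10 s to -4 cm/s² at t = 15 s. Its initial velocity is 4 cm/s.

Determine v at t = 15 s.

-2.5 cm/s

Δv equals the area under the a-t graph; then v = v₀ + Δv.
0–6 s: ½(-5 + 3)(6) = -6 cm/s
6–7 s: ½(3 + -12)(1) = -4.5 cm/s
7–10 s: ½(-12 + 8)(3) = -6 cm/s
10–15 s: ½(8 + -4)(5) = 10 cm/s
Δv = -6.5 cm/s, so v(15) = 4 + (-6.5) = -2.5 cm/s.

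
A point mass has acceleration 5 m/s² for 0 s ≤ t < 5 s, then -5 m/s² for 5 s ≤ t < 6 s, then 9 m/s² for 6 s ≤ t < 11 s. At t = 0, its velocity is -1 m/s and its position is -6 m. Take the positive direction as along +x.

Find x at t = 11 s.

On each constant-a segment, Δv = aΔt and Δx = v₀Δt + ½aΔt²; chain segment to segment.
0–5 s: v starts -1 m/s; Δx = -1·5 + ½·5·5² = 57.5 m; v ends 24 m/s.
5–6 s: v starts 24 m/s; Δx = 24·1 + ½·-5·1² = 21.5 m; v ends 19 m/s.
6–11 s: v starts 19 m/s; Δx = 19·5 + ½·9·5² = 207.5 m; v ends 64 m/s.
x(11) = -6 + Σ Δx = 280.5 m.

280.5 m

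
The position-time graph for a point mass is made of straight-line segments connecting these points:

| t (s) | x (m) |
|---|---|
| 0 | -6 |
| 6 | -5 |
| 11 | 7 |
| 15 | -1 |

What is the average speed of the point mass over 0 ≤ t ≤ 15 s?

Average speed = (total path length)/(elapsed time); on a piecewise-linear x-t graph the path length is Σ|Δx|.
0–6 s: |Δx| = |-5 − -6| = 1 m
6–11 s: |Δx| = |7 − -5| = 12 m
11–15 s: |Δx| = |-1 − 7| = 8 m
Total path = 21 m; average speed = 21/15 = 1.4 m/s.

1.4 m/s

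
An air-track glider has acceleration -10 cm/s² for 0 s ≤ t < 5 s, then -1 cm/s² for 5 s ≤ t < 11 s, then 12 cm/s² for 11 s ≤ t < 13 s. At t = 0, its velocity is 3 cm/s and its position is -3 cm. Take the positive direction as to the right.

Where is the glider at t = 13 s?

-495 cm

On each constant-a segment, Δv = aΔt and Δx = v₀Δt + ½aΔt²; chain segment to segment.
0–5 s: v starts 3 cm/s; Δx = 3·5 + ½·-10·5² = -110 cm; v ends -47 cm/s.
5–11 s: v starts -47 cm/s; Δx = -47·6 + ½·-1·6² = -300 cm; v ends -53 cm/s.
11–13 s: v starts -53 cm/s; Δx = -53·2 + ½·12·2² = -82 cm; v ends -29 cm/s.
x(13) = -3 + Σ Δx = -495 cm.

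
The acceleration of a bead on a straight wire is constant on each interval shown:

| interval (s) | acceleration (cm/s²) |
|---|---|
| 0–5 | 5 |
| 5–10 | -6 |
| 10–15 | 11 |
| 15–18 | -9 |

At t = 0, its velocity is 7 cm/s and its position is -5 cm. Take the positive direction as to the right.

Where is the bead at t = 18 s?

455.5 cm

On each constant-a segment, Δv = aΔt and Δx = v₀Δt + ½aΔt²; chain segment to segment.
0–5 s: v starts 7 cm/s; Δx = 7·5 + ½·5·5² = 97.5 cm; v ends 32 cm/s.
5–10 s: v starts 32 cm/s; Δx = 32·5 + ½·-6·5² = 85 cm; v ends 2 cm/s.
10–15 s: v starts 2 cm/s; Δx = 2·5 + ½·11·5² = 147.5 cm; v ends 57 cm/s.
15–18 s: v starts 57 cm/s; Δx = 57·3 + ½·-9·3² = 130.5 cm; v ends 30 cm/s.
x(18) = -5 + Σ Δx = 455.5 cm.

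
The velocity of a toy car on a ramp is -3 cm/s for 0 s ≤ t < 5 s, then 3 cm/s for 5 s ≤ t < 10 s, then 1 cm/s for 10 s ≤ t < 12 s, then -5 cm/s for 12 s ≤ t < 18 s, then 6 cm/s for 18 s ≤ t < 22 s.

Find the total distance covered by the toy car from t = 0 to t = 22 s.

86 cm

Total distance travelled is ∫|v| dt — sum the magnitudes of each area piece.
0–5 s: |-3| × 5 = 15 cm
5–10 s: |3| × 5 = 15 cm
10–12 s: |1| × 2 = 2 cm
12–18 s: |-5| × 6 = 30 cm
18–22 s: |6| × 4 = 24 cm
Total distance = 86 cm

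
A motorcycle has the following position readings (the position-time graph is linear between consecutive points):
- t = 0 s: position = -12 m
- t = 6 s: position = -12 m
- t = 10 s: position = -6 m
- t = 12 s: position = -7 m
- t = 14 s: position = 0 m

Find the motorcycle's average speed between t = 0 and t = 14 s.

Average speed = (total path length)/(elapsed time); on a piecewise-linear x-t graph the path length is Σ|Δx|.
0–6 s: |Δx| = |-12 − -12| = 0 m
6–10 s: |Δx| = |-6 − -12| = 6 m
10–12 s: |Δx| = |-7 − -6| = 1 m
12–14 s: |Δx| = |0 − -7| = 7 m
Total path = 14 m; average speed = 14/14 = 1 m/s.

1 m/s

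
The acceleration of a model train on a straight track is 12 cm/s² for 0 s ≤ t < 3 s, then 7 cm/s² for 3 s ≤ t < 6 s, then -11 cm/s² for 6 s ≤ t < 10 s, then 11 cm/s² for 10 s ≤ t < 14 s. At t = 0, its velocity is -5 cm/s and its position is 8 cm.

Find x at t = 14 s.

On each constant-a segment, Δv = aΔt and Δx = v₀Δt + ½aΔt²; chain segment to segment.
0–3 s: v starts -5 cm/s; Δx = -5·3 + ½·12·3² = 39 cm; v ends 31 cm/s.
3–6 s: v starts 31 cm/s; Δx = 31·3 + ½·7·3² = 124.5 cm; v ends 52 cm/s.
6–10 s: v starts 52 cm/s; Δx = 52·4 + ½·-11·4² = 120 cm; v ends 8 cm/s.
10–14 s: v starts 8 cm/s; Δx = 8·4 + ½·11·4² = 120 cm; v ends 52 cm/s.
x(14) = 8 + Σ Δx = 411.5 cm.

411.5 cm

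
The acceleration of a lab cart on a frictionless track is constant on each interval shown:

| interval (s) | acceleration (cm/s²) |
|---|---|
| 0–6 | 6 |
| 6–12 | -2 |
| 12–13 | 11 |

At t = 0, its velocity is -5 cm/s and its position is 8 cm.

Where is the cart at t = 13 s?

260.5 cm

On each constant-a segment, Δv = aΔt and Δx = v₀Δt + ½aΔt²; chain segment to segment.
0–6 s: v starts -5 cm/s; Δx = -5·6 + ½·6·6² = 78 cm; v ends 31 cm/s.
6–12 s: v starts 31 cm/s; Δx = 31·6 + ½·-2·6² = 150 cm; v ends 19 cm/s.
12–13 s: v starts 19 cm/s; Δx = 19·1 + ½·11·1² = 24.5 cm; v ends 30 cm/s.
x(13) = 8 + Σ Δx = 260.5 cm.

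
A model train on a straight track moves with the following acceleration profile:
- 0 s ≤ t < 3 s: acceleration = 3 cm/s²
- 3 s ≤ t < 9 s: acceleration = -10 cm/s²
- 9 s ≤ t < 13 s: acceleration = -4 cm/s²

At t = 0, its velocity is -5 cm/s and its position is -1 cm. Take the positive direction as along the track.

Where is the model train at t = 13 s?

-414.5 cm

On each constant-a segment, Δv = aΔt and Δx = v₀Δt + ½aΔt²; chain segment to segment.
0–3 s: v starts -5 cm/s; Δx = -5·3 + ½·3·3² = -1.5 cm; v ends 4 cm/s.
3–9 s: v starts 4 cm/s; Δx = 4·6 + ½·-10·6² = -156 cm; v ends -56 cm/s.
9–13 s: v starts -56 cm/s; Δx = -56·4 + ½·-4·4² = -256 cm; v ends -72 cm/s.
x(13) = -1 + Σ Δx = -414.5 cm.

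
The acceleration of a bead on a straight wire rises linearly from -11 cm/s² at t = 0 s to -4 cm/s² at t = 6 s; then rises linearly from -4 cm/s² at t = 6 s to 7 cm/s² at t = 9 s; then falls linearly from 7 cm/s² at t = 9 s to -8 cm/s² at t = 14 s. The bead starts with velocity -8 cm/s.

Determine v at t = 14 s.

Δv equals the area under the a-t graph; then v = v₀ + Δv.
0–6 s: ½(-11 + -4)(6) = -45 cm/s
6–9 s: ½(-4 + 7)(3) = 4.5 cm/s
9–14 s: ½(7 + -8)(5) = -2.5 cm/s
Δv = -43 cm/s, so v(14) = -8 + (-43) = -51 cm/s.

-51 cm/s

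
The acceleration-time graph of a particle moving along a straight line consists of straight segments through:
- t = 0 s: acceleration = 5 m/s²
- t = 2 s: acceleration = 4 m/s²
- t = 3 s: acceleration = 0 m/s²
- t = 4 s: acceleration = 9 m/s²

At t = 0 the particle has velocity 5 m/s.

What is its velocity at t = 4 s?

20.5 m/s

Δv equals the area under the a-t graph; then v = v₀ + Δv.
0–2 s: ½(5 + 4)(2) = 9 m/s
2–3 s: ½(4 + 0)(1) = 2 m/s
3–4 s: ½(0 + 9)(1) = 4.5 m/s
Δv = 15.5 m/s, so v(4) = 5 + (15.5) = 20.5 m/s.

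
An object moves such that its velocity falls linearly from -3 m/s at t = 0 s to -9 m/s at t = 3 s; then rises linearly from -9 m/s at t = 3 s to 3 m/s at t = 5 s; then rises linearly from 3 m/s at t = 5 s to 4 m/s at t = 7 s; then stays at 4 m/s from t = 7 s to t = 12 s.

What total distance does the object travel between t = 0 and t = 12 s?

52.5 m

Total distance travelled is ∫|v| dt — sum the magnitudes of each area piece.
0–3 s: |½(-3 + -9)(3)| = 18 m
3–5 s: v = 0 at t = 4.5 s; triangle areas 6.75 + 0.75 = 7.5 m
5–7 s: |½(3 + 4)(2)| = 7 m
7–12 s: |4| × 5 = 20 m
Total distance = 52.5 m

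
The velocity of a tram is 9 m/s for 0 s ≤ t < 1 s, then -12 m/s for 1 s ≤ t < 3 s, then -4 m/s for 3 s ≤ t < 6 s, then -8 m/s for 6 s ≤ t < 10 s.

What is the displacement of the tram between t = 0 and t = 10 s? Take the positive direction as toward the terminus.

Displacement is the signed area under the v-t curve.
0–1 s: 9 × 1 = 9 m
1–3 s: -12 × 2 = -24 m
3–6 s: -4 × 3 = -12 m
6–10 s: -8 × 4 = -32 m
Net displacement = -59 m

-59 m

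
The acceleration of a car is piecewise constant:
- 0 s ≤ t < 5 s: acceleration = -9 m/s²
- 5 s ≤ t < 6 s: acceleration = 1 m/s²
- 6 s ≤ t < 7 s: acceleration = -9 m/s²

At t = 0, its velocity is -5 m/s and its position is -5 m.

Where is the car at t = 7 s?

-245.5 m

On each constant-a segment, Δv = aΔt and Δx = v₀Δt + ½aΔt²; chain segment to segment.
0–5 s: v starts -5 m/s; Δx = -5·5 + ½·-9·5² = -137.5 m; v ends -50 m/s.
5–6 s: v starts -50 m/s; Δx = -50·1 + ½·1·1² = -49.5 m; v ends -49 m/s.
6–7 s: v starts -49 m/s; Δx = -49·1 + ½·-9·1² = -53.5 m; v ends -58 m/s.
x(7) = -5 + Σ Δx = -245.5 m.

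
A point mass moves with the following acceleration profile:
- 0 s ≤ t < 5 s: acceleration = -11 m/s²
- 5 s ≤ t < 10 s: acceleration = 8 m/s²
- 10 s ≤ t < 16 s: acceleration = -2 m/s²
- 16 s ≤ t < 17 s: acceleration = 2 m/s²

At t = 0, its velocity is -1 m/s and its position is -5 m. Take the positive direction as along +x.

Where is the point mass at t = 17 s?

On each constant-a segment, Δv = aΔt and Δx = v₀Δt + ½aΔt²; chain segment to segment.
0–5 s: v starts -1 m/s; Δx = -1·5 + ½·-11·5² = -142.5 m; v ends -56 m/s.
5–10 s: v starts -56 m/s; Δx = -56·5 + ½·8·5² = -180 m; v ends -16 m/s.
10–16 s: v starts -16 m/s; Δx = -16·6 + ½·-2·6² = -132 m; v ends -28 m/s.
16–17 s: v starts -28 m/s; Δx = -28·1 + ½·2·1² = -27 m; v ends -26 m/s.
x(17) = -5 + Σ Δx = -486.5 m.

-486.5 m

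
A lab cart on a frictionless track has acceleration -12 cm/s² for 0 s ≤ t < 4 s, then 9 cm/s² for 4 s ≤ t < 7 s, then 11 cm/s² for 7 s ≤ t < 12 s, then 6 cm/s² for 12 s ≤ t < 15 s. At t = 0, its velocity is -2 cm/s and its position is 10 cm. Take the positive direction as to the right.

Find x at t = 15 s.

-58 cm

On each constant-a segment, Δv = aΔt and Δx = v₀Δt + ½aΔt²; chain segment to segment.
0–4 s: v starts -2 cm/s; Δx = -2·4 + ½·-12·4² = -104 cm; v ends -50 cm/s.
4–7 s: v starts -50 cm/s; Δx = -50·3 + ½·9·3² = -109.5 cm; v ends -23 cm/s.
7–12 s: v starts -23 cm/s; Δx = -23·5 + ½·11·5² = 22.5 cm; v ends 32 cm/s.
12–15 s: v starts 32 cm/s; Δx = 32·3 + ½·6·3² = 123 cm; v ends 50 cm/s.
x(15) = 10 + Σ Δx = -58 cm.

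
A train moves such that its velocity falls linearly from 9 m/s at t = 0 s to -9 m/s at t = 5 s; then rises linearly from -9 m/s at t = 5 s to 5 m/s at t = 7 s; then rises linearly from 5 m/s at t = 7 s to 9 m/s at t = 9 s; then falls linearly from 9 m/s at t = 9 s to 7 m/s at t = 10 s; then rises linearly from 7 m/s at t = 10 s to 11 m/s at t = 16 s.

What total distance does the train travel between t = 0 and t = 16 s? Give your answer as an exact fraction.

1485/14 m

Distance (not displacement) is the total path length: add the absolute areas under v-t.
0–5 s: v = 0 at t = 2.5 s; triangle areas 11.25 + 11.25 = 22.5 m
5–7 s: v = 0 at t = 44/7 s; triangle areas 81/14 + 25/14 = 53/7 m
7–9 s: |½(5 + 9)(2)| = 14 m
9–10 s: |½(9 + 7)(1)| = 8 m
10–16 s: |½(7 + 11)(6)| = 54 m
Total distance = 1485/14 m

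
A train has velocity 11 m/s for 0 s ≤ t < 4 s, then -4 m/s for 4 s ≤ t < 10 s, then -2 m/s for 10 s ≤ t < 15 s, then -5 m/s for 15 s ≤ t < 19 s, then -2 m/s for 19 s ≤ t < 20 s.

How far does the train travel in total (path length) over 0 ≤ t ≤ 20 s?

100 m

Distance (not displacement) is the total path length: add the absolute areas under v-t.
0–4 s: |11| × 4 = 44 m
4–10 s: |-4| × 6 = 24 m
10–15 s: |-2| × 5 = 10 m
15–19 s: |-5| × 4 = 20 m
19–20 s: |-2| × 1 = 2 m
Total distance = 100 m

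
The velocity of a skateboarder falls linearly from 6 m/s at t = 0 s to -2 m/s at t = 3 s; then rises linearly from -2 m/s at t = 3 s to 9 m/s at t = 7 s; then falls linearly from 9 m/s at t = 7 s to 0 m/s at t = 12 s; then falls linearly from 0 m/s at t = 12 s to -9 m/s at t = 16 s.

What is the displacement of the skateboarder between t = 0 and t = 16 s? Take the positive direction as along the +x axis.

Net displacement equals the area under the velocity-time graph (areas below the axis count negative).
0–3 s: ½(6 + -2)(3) = 6 m
3–7 s: ½(-2 + 9)(4) = 14 m
7–12 s: ½(9 + 0)(5) = 22.5 m
12–16 s: ½(0 + -9)(4) = -18 m
Net displacement = 24.5 m

24.5 m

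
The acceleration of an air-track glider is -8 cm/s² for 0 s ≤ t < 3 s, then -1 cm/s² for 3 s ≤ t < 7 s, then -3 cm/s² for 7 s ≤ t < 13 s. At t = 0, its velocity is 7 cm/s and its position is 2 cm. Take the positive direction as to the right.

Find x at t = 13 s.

-269 cm

On each constant-a segment, Δv = aΔt and Δx = v₀Δt + ½aΔt²; chain segment to segment.
0–3 s: v starts 7 cm/s; Δx = 7·3 + ½·-8·3² = -15 cm; v ends -17 cm/s.
3–7 s: v starts -17 cm/s; Δx = -17·4 + ½·-1·4² = -76 cm; v ends -21 cm/s.
7–13 s: v starts -21 cm/s; Δx = -21·6 + ½·-3·6² = -180 cm; v ends -39 cm/s.
x(13) = 2 + Σ Δx = -269 cm.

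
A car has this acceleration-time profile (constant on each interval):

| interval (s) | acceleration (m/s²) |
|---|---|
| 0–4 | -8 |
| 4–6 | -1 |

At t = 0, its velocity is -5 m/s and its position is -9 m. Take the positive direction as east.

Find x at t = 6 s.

-169 m

On each constant-a segment, Δv = aΔt and Δx = v₀Δt + ½aΔt²; chain segment to segment.
0–4 s: v starts -5 m/s; Δx = -5·4 + ½·-8·4² = -84 m; v ends -37 m/s.
4–6 s: v starts -37 m/s; Δx = -37·2 + ½·-1·2² = -76 m; v ends -39 m/s.
x(6) = -9 + Σ Δx = -169 m.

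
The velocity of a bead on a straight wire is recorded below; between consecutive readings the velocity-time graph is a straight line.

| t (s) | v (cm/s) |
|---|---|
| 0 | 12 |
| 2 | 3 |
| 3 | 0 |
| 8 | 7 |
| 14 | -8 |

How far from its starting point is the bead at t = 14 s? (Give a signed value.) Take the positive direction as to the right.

Displacement is the signed area under the v-t curve.
0–2 s: ½(12 + 3)(2) = 15 cm
2–3 s: ½(3 + 0)(1) = 1.5 cm
3–8 s: ½(0 + 7)(5) = 17.5 cm
8–14 s: ½(7 + -8)(6) = -3 cm
Net displacement = 31 cm

31 cm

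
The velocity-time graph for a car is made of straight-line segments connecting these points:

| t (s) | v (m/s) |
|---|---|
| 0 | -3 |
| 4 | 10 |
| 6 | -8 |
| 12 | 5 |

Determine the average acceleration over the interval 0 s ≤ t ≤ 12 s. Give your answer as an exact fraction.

2/3 m/s²

Average acceleration = Δv/Δt = (5 − -3)/(12 − 0) = 2/3 m/s².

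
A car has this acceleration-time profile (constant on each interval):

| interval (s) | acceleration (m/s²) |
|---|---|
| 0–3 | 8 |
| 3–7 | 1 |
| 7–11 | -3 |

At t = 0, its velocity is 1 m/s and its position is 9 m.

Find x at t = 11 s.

On each constant-a segment, Δv = aΔt and Δx = v₀Δt + ½aΔt²; chain segment to segment.
0–3 s: v starts 1 m/s; Δx = 1·3 + ½·8·3² = 39 m; v ends 25 m/s.
3–7 s: v starts 25 m/s; Δx = 25·4 + ½·1·4² = 108 m; v ends 29 m/s.
7–11 s: v starts 29 m/s; Δx = 29·4 + ½·-3·4² = 92 m; v ends 17 m/s.
x(11) = 9 + Σ Δx = 248 m.

248 m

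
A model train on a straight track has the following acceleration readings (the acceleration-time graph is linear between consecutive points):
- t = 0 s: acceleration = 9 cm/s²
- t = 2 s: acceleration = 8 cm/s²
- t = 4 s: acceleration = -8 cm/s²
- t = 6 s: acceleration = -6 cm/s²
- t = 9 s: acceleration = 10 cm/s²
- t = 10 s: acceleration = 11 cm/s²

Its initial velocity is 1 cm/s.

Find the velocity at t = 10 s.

Δv equals the area under the a-t graph; then v = v₀ + Δv.
0–2 s: ½(9 + 8)(2) = 17 cm/s
2–4 s: ½(8 + -8)(2) = 0 cm/s
4–6 s: ½(-8 + -6)(2) = -14 cm/s
6–9 s: ½(-6 + 10)(3) = 6 cm/s
9–10 s: ½(10 + 11)(1) = 10.5 cm/s
Δv = 19.5 cm/s, so v(10) = 1 + (19.5) = 20.5 cm/s.

20.5 cm/s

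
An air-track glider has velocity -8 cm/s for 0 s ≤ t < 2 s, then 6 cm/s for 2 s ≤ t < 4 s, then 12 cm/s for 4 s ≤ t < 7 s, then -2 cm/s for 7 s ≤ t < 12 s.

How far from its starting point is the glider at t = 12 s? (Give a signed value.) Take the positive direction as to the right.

Net displacement equals the area under the velocity-time graph (areas below the axis count negative).
0–2 s: -8 × 2 = -16 cm
2–4 s: 6 × 2 = 12 cm
4–7 s: 12 × 3 = 36 cm
7–12 s: -2 × 5 = -10 cm
Net displacement = 22 cm

22 cm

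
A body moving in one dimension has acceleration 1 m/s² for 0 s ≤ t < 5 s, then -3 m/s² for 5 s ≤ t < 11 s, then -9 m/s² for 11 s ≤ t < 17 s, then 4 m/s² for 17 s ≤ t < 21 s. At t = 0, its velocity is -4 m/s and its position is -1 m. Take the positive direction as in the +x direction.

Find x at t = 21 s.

On each constant-a segment, Δv = aΔt and Δx = v₀Δt + ½aΔt²; chain segment to segment.
0–5 s: v starts -4 m/s; Δx = -4·5 + ½·1·5² = -7.5 m; v ends 1 m/s.
5–11 s: v starts 1 m/s; Δx = 1·6 + ½·-3·6² = -48 m; v ends -17 m/s.
11–17 s: v starts -17 m/s; Δx = -17·6 + ½·-9·6² = -264 m; v ends -71 m/s.
17–21 s: v starts -71 m/s; Δx = -71·4 + ½·4·4² = -252 m; v ends -55 m/s.
x(21) = -1 + Σ Δx = -572.5 m.

-572.5 m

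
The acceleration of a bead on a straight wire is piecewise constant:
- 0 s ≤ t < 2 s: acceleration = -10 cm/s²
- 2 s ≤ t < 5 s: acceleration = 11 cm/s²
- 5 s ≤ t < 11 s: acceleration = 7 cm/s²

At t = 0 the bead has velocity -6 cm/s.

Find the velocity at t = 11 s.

49 cm/s

Δv equals the area under the a-t graph; then v = v₀ + Δv.
0–2 s: -10 × 2 = -20 cm/s
2–5 s: 11 × 3 = 33 cm/s
5–11 s: 7 × 6 = 42 cm/s
Δv = 55 cm/s, so v(11) = -6 + (55) = 49 cm/s.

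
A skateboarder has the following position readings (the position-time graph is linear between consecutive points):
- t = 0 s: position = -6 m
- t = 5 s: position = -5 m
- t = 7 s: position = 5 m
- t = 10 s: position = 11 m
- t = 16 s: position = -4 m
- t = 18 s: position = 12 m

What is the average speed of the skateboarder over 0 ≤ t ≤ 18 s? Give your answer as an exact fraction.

Average speed = (total path length)/(elapsed time); on a piecewise-linear x-t graph the path length is Σ|Δx|.
0–5 s: |Δx| = |-5 − -6| = 1 m
5–7 s: |Δx| = |5 − -5| = 10 m
7–10 s: |Δx| = |11 − 5| = 6 m
10–16 s: |Δx| = |-4 − 11| = 15 m
16–18 s: |Δx| = |12 − -4| = 16 m
Total path = 48 m; average speed = 48/18 = 8/3 m/s.

8/3 m/s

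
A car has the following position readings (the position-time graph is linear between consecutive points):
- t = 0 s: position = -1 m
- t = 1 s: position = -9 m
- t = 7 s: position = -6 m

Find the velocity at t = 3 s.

0.5 m/s

Velocity is the slope of the x-t graph on 1–7 s: (-6 − -9)/(7 − 1) = 0.5 m/s.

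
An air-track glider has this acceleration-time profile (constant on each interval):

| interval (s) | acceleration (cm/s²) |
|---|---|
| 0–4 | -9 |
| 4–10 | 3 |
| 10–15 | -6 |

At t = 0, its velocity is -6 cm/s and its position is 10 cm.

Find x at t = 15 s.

-479 cm

On each constant-a segment, Δv = aΔt and Δx = v₀Δt + ½aΔt²; chain segment to segment.
0–4 s: v starts -6 cm/s; Δx = -6·4 + ½·-9·4² = -96 cm; v ends -42 cm/s.
4–10 s: v starts -42 cm/s; Δx = -42·6 + ½·3·6² = -198 cm; v ends -24 cm/s.
10–15 s: v starts -24 cm/s; Δx = -24·5 + ½·-6·5² = -195 cm; v ends -54 cm/s.
x(15) = 10 + Σ Δx = -479 cm.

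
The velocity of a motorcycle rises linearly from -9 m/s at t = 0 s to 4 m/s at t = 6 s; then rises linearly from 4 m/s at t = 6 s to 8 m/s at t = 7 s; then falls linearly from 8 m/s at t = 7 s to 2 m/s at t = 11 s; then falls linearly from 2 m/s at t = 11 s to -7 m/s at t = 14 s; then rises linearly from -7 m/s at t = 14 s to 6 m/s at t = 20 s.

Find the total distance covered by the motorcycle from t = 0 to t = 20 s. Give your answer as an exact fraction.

Total distance travelled is ∫|v| dt — sum the magnitudes of each area piece.
0–6 s: v = 0 at t = 54/13 s; triangle areas 243/13 + 48/13 = 291/13 m
6–7 s: |½(4 + 8)(1)| = 6 m
7–11 s: |½(8 + 2)(4)| = 20 m
11–14 s: v = 0 at t = 35/3 s; triangle areas 2/3 + 49/6 = 53/6 m
14–20 s: v = 0 at t = 224/13 s; triangle areas 147/13 + 108/13 = 255/13 m
Total distance = 461/6 m

461/6 m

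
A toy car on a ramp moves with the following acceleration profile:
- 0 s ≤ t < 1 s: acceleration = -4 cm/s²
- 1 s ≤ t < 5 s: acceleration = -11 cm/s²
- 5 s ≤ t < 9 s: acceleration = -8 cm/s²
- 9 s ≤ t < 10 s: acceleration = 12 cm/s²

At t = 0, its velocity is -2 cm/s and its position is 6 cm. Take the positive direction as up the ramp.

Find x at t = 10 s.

-450 cm

On each constant-a segment, Δv = aΔt and Δx = v₀Δt + ½aΔt²; chain segment to segment.
0–1 s: v starts -2 cm/s; Δx = -2·1 + ½·-4·1² = -4 cm; v ends -6 cm/s.
1–5 s: v starts -6 cm/s; Δx = -6·4 + ½·-11·4² = -112 cm; v ends -50 cm/s.
5–9 s: v starts -50 cm/s; Δx = -50·4 + ½·-8·4² = -264 cm; v ends -82 cm/s.
9–10 s: v starts -82 cm/s; Δx = -82·1 + ½·12·1² = -76 cm; v ends -70 cm/s.
x(10) = 6 + Σ Δx = -450 cm.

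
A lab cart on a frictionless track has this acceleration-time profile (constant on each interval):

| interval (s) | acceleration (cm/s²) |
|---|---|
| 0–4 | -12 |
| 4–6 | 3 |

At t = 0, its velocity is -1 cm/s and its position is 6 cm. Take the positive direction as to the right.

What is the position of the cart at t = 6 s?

-186 cm

On each constant-a segment, Δv = aΔt and Δx = v₀Δt + ½aΔt²; chain segment to segment.
0–4 s: v starts -1 cm/s; Δx = -1·4 + ½·-12·4² = -100 cm; v ends -49 cm/s.
4–6 s: v starts -49 cm/s; Δx = -49·2 + ½·3·2² = -92 cm; v ends -43 cm/s.
x(6) = 6 + Σ Δx = -186 cm.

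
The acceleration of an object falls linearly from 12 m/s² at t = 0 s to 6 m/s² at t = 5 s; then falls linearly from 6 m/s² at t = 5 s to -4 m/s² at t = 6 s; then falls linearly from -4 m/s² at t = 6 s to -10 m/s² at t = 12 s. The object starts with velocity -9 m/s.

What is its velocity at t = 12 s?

-5 m/s

Δv equals the area under the a-t graph; then v = v₀ + Δv.
0–5 s: ½(12 + 6)(5) = 45 m/s
5–6 s: ½(6 + -4)(1) = 1 m/s
6–12 s: ½(-4 + -10)(6) = -42 m/s
Δv = 4 m/s, so v(12) = -9 + (4) = -5 m/s.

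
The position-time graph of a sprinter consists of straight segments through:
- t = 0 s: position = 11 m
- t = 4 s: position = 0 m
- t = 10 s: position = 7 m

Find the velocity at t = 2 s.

-2.75 m/s

Velocity is the slope of the x-t graph on 0–4 s: (0 − 11)/(4 − 0) = -2.75 m/s.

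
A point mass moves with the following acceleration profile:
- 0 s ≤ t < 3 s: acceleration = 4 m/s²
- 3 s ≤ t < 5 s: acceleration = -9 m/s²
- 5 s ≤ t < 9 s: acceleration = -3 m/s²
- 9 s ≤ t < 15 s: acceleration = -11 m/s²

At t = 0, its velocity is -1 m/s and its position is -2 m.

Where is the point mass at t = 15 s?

-347 m

On each constant-a segment, Δv = aΔt and Δx = v₀Δt + ½aΔt²; chain segment to segment.
0–3 s: v starts -1 m/s; Δx = -1·3 + ½·4·3² = 15 m; v ends 11 m/s.
3–5 s: v starts 11 m/s; Δx = 11·2 + ½·-9·2² = 4 m; v ends -7 m/s.
5–9 s: v starts -7 m/s; Δx = -7·4 + ½·-3·4² = -52 m; v ends -19 m/s.
9–15 s: v starts -19 m/s; Δx = -19·6 + ½·-11·6² = -312 m; v ends -85 m/s.
x(15) = -2 + Σ Δx = -347 m.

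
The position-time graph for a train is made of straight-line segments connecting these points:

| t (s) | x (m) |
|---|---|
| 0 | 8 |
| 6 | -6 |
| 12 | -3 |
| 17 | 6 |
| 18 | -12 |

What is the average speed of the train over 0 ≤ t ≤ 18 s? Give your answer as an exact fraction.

22/9 m/s

Average speed = (total path length)/(elapsed time); on a piecewise-linear x-t graph the path length is Σ|Δx|.
0–6 s: |Δx| = |-6 − 8| = 14 m
6–12 s: |Δx| = |-3 − -6| = 3 m
12–17 s: |Δx| = |6 − -3| = 9 m
17–18 s: |Δx| = |-12 − 6| = 18 m
Total path = 44 m; average speed = 44/18 = 22/9 m/s.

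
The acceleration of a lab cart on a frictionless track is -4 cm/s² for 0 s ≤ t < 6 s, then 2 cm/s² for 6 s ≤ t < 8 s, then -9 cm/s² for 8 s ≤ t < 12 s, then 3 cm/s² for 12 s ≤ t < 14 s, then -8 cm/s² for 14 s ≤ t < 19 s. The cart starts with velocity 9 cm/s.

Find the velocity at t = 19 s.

-81 cm/s

Δv equals the area under the a-t graph; then v = v₀ + Δv.
0–6 s: -4 × 6 = -24 cm/s
6–8 s: 2 × 2 = 4 cm/s
8–12 s: -9 × 4 = -36 cm/s
12–14 s: 3 × 2 = 6 cm/s
14–19 s: -8 × 5 = -40 cm/s
Δv = -90 cm/s, so v(19) = 9 + (-90) = -81 cm/s.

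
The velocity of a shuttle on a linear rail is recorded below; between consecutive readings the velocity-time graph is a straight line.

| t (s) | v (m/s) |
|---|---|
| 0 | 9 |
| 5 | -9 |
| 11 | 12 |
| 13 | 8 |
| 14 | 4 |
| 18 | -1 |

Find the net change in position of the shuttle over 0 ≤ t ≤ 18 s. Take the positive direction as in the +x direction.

41 m

Displacement is the signed area under the v-t curve.
0–5 s: ½(9 + -9)(5) = 0 m
5–11 s: ½(-9 + 12)(6) = 9 m
11–13 s: ½(12 + 8)(2) = 20 m
13–14 s: ½(8 + 4)(1) = 6 m
14–18 s: ½(4 + -1)(4) = 6 m
Net displacement = 41 m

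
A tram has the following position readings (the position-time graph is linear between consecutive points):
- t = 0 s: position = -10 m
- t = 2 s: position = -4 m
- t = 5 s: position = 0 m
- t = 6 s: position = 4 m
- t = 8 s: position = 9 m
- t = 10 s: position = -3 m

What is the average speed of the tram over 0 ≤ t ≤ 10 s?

Average speed = (total path length)/(elapsed time); on a piecewise-linear x-t graph the path length is Σ|Δx|.
0–2 s: |Δx| = |-4 − -10| = 6 m
2–5 s: |Δx| = |0 − -4| = 4 m
5–6 s: |Δx| = |4 − 0| = 4 m
6–8 s: |Δx| = |9 − 4| = 5 m
8–10 s: |Δx| = |-3 − 9| = 12 m
Total path = 31 m; average speed = 31/10 = 3.1 m/s.

3.1 m/s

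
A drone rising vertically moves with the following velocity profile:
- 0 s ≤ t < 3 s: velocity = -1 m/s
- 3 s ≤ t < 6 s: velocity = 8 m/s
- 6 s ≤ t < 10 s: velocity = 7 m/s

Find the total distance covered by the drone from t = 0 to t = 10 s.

Distance (not displacement) is the total path length: add the absolute areas under v-t.
0–3 s: |-1| × 3 = 3 m
3–6 s: |8| × 3 = 24 m
6–10 s: |7| × 4 = 28 m
Total distance = 55 m

55 m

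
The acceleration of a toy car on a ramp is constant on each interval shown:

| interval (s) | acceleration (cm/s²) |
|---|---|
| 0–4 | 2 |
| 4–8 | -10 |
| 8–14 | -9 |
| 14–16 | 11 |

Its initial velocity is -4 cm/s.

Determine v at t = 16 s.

Δv equals the area under the a-t graph; then v = v₀ + Δv.
0–4 s: 2 × 4 = 8 cm/s
4–8 s: -10 × 4 = -40 cm/s
8–14 s: -9 × 6 = -54 cm/s
14–16 s: 11 × 2 = 22 cm/s
Δv = -64 cm/s, so v(16) = -4 + (-64) = -68 cm/s.

-68 cm/s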